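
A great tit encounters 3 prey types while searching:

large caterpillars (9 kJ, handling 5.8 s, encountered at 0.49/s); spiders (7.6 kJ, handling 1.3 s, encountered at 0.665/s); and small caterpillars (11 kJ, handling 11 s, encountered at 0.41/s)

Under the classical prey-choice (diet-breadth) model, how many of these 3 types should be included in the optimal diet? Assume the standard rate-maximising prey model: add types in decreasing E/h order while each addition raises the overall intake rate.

1

Profitabilities (E/h, kJ/s): spiders 5.85, large caterpillars 1.55, small caterpillars 1. Add prey in this order while the next type's profitability exceeds the intake rate on those already taken.
Rate on top 1: 2.711. large caterpillars: 1.55 < 2.711 → exclude; stop.
Optimal diet: spiders — 1 of 3 types.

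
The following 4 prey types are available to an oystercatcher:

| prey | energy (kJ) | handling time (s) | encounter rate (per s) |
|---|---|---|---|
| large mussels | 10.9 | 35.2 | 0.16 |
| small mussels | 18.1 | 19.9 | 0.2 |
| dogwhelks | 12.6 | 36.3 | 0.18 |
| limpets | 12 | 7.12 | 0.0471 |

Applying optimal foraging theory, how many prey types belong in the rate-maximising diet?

Profitabilities (E/h, kJ/s): limpets 1.69, small mussels 0.91, dogwhelks 0.347, large mussels 0.31. Add prey in this order while the next type's profitability exceeds the intake rate on those already taken.
Rate on top 1: 0.4233. small mussels: 0.91 > 0.4233 → include.
Rate on top 2: 0.7874. dogwhelks: 0.347 < 0.7874 → exclude; stop.
Optimal diet: limpets, small mussels — 2 of 4 types.

2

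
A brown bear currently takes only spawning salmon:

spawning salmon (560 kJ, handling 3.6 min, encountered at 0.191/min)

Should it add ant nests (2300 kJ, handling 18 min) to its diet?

On spawning salmon alone, R = ΣλE/(1+Σλh) = 107/1.688 = 63.38 kJ/min.
ant nests: E/h = 2300/18 = 127.8 kJ/min.
Since 127.8 > R, including ant nests increases the long-run rate.

Yes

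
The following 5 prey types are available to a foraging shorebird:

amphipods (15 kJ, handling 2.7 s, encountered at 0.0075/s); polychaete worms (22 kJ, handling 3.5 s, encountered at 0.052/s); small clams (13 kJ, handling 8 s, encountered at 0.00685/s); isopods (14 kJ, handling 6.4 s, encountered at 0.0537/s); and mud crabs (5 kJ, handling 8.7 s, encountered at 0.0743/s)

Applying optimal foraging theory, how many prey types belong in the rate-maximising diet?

4

Profitabilities (E/h, kJ/s): polychaete worms 6.29, amphipods 5.56, isopods 2.19, small clams 1.62, mud crabs 0.575. Add prey in this order while the next type's profitability exceeds the intake rate on those already taken.
Rate on top 1: 0.9679. amphipods: 5.56 > 0.9679 → include.
Rate on top 2: 1.045. isopods: 2.19 > 1.045 → include.
Rate on top 3: 1.299. small clams: 1.62 > 1.299 → include.
Rate on top 4: 1.31. mud crabs: 0.575 < 1.31 → exclude; stop.
Optimal diet: polychaete worms, amphipods, isopods, small clams — 4 of 5 types.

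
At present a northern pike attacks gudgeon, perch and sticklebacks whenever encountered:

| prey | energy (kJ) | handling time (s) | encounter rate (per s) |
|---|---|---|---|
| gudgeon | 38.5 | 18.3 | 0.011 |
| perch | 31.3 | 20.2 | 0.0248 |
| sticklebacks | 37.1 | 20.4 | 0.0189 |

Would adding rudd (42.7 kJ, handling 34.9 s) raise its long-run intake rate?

Yes

Current rate: (0.011×38.5 + 0.0248×31.3 + 0.0189×37.1)/(1 + 0.011×18.3 + 0.0248×20.2 + 0.0189×20.4) = 0.9105 kJ/s.
Profitability of rudd: 42.7/34.9 = 1.223 kJ/s.
Since 1.223 > R, including rudd increases the long-run rate.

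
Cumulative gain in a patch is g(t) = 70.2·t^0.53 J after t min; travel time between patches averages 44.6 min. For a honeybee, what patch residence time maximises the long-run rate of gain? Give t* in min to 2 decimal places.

Maximise g(t)/(T+t): set derivative to zero → g'(t)(T+t) = g(t).
g'(t) = 0.53·70.2·t^-0.47. Setting 0.53·70.2·t^-0.47 = 70.2·t^0.53/(44.6+t) gives 0.53(44.6+t) = t, so 0.47·t = 0.53×44.6.
t* = 0.53×44.6/0.47 = 50.29 min.

50.29 min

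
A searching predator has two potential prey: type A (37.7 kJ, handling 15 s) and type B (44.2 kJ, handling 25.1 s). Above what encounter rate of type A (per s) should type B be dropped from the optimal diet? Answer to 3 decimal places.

The zero-one rule: include type B iff E₂/h₂ > λE₁/(1+λh₁). Equality gives the switch point.
λE₁h₂ = E₂ + λE₂h₁ ⇒ λ = E₂/(E₁h₂ − E₂h₁) = 44.2/(946.3 − 663) = 0.156 per s.

0.156 per s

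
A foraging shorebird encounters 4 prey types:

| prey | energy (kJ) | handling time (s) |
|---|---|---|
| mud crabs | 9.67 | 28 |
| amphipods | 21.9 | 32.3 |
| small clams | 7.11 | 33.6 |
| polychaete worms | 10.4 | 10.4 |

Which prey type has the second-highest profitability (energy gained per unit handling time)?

amphipods

Profitability E/h (kJ/s): mud crabs = 9.67/28 = 0.345, amphipods = 21.9/32.3 = 0.678, small clams = 7.11/33.6 = 0.212, polychaete worms = 10.4/10.4 = 1.
Ranked: polychaete worms > amphipods > mud crabs > small clams.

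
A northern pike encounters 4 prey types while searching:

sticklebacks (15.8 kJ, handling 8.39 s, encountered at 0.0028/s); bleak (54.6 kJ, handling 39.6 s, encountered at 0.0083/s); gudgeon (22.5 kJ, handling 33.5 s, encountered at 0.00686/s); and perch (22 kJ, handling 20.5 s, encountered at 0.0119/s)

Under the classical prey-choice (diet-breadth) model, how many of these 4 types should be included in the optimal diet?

4

E/h in descending order: sticklebacks 1.88, bleak 1.38, perch 1.07, gudgeon 0.672 kJ/s. The optimal diet is the largest prefix of this list for which every included type satisfies E_i/h_i > R on the types above it.
Rate on top 1: 0.04322. bleak: 1.38 > 0.04322 → include.
Rate on top 2: 0.3679. perch: 1.07 > 0.3679 → include.
Rate on top 3: 0.4757. gudgeon: 0.672 > 0.4757 → include.
Optimal diet: sticklebacks, bleak, perch, gudgeon — 4 of 4 types.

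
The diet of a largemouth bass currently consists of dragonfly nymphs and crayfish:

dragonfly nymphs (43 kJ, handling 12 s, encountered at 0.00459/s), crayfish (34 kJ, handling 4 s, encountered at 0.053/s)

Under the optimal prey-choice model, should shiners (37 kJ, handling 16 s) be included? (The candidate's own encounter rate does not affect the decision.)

Yes

Current rate: (0.00459×43 + 0.053×34)/(1 + 0.00459×12 + 0.053×4) = 1.578 kJ/s.
shiners: E/h = 37/16 = 2.312 kJ/s.
Since 2.312 > R, including shiners increases the long-run rate.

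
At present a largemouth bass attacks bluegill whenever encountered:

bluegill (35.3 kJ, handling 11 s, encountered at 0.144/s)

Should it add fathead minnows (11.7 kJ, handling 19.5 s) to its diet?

No

Intake rate on the current diet: R = (0.144×35.3) / (1 + 0.144×11) = 5.083/2.584 = 1.967 kJ/s.
Profitability of fathead minnows: 11.7/19.5 = 0.6 kJ/s.
0.6 < 1.967, so adding fathead minnows would lower the average — exclude it.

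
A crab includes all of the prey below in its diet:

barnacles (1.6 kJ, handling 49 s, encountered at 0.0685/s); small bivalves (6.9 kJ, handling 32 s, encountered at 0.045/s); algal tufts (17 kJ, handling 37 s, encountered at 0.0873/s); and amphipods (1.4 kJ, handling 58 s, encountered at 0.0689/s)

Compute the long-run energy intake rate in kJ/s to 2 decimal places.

0.15 kJ/s

R = Σλ_iE_i / (1 + Σλ_ih_i)
Numerator: 0.0685×1.6 + 0.045×6.9 + 0.0873×17 + 0.0689×1.4 = 2.001
Denominator: 1 + 0.0685×49 + 0.045×32 + 0.0873×37 + 0.0689×58 = 13.02
R = 2.001/13.02 = 0.1536 kJ/s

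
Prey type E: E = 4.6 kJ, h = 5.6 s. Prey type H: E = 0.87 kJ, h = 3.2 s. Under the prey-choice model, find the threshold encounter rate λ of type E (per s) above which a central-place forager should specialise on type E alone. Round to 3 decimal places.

0.088 per s

The zero-one rule: include type H iff E₂/h₂ > λE₁/(1+λh₁). Equality gives the switch point.
λE₁h₂ = E₂ + λE₂h₁ ⇒ λ = E₂/(E₁h₂ − E₂h₁) = 0.87/(14.72 − 4.872) = 0.08834 per s.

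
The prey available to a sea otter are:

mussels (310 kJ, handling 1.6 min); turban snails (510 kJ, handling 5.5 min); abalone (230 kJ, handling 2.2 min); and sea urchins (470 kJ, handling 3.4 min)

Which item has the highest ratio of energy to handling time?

In descending order of E/h:
mussels: 310/1.6 = 194 kJ/min
sea urchins: 470/3.4 = 138 kJ/min
abalone: 230/2.2 = 105 kJ/min
turban snails: 510/5.5 = 92.7 kJ/min

mussels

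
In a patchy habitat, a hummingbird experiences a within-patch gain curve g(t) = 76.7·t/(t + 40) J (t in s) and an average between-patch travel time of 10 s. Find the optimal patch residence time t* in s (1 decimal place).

Optimal t* satisfies g'(t*) = g(t*)/(T + t*).
g'(t) = 76.7·40/(t + 40)². Setting 76.7·40/(t+40)² = 76.7t/[(t+40)(10+t)] gives 40(10+t) = t(t+40), so t² = 40×10 = 400.
t* = √400 = 20 s.

20.0 s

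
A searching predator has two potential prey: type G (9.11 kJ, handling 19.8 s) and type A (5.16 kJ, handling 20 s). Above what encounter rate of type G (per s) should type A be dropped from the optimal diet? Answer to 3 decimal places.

0.064 per s

At the threshold, the rate on type G alone equals the profitability of type A: λ·9.11/(1 + λ·19.8) = 5.16/20 = 0.258.
Rearranging, λ(9.11 − 0.258×19.8) = 0.258, so λ = 0.258/4.002 = 0.06447 per s.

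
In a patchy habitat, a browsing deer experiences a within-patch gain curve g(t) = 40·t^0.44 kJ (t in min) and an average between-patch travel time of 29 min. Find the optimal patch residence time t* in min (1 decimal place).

22.8 min

By the marginal value theorem, leave when the instantaneous gain rate g'(t) equals the habitat-wide average g(t)/(T + t).
g'(t) = 0.44·40·t^-0.56. Setting 0.44·40·t^-0.56 = 40·t^0.44/(29+t) gives 0.44(29+t) = t, so 0.56·t = 0.44×29.
t* = 0.44×29/0.56 = 22.79 min.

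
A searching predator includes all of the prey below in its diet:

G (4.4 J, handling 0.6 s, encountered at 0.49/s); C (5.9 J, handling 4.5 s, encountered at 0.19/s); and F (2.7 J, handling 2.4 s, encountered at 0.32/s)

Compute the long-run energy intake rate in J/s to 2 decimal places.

1.42 J/s

R = Σλ_iE_i / (1 + Σλ_ih_i)
Numerator: 0.49×4.4 + 0.19×5.9 + 0.32×2.7 = 4.141
Denominator: 1 + 0.49×0.6 + 0.19×4.5 + 0.32×2.4 = 2.917
R = 4.141/2.917 = 1.42 J/s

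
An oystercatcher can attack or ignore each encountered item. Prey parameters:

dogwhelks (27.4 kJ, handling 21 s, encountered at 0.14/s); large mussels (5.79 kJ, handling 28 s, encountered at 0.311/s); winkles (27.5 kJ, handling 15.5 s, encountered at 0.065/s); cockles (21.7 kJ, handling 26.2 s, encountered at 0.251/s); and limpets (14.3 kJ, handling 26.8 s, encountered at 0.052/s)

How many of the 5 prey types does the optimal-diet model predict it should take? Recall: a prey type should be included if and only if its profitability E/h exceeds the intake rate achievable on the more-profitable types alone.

Rank by E/h (kJ/s): winkles 1.77, dogwhelks 1.3, cockles 0.828, limpets 0.534, large mussels 0.207. Include each in turn until the next type's E/h falls below the running intake rate.
Rate on top 1: 0.8904. dogwhelks: 1.3 > 0.8904 → include.
Rate on top 2: 1.137. cockles: 0.828 < 1.137 → exclude; stop.
Optimal diet: winkles, dogwhelks — 2 of 5 types.

2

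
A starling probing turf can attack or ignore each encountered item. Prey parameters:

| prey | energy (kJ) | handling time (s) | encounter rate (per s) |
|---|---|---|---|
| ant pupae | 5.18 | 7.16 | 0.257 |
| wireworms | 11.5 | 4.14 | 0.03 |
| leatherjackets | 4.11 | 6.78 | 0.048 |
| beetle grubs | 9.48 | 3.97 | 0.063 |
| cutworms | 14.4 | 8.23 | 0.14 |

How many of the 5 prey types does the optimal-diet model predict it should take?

3

Profitabilities (E/h, kJ/s): wireworms 2.78, beetle grubs 2.39, cutworms 1.75, ant pupae 0.723, leatherjackets 0.606. Add prey in this order while the next type's profitability exceeds the intake rate on those already taken.
Rate on top 1: 0.3069. beetle grubs: 2.39 > 0.3069 → include.
Rate on top 2: 0.6856. cutworms: 1.75 > 0.6856 → include.
Rate on top 3: 1.171. ant pupae: 0.723 < 1.171 → exclude; stop.
Optimal diet: wireworms, beetle grubs, cutworms — 3 of 5 types.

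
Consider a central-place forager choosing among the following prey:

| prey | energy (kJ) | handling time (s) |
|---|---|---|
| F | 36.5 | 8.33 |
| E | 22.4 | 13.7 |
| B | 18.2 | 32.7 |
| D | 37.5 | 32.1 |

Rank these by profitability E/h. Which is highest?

F

Profitability E/h (kJ/s): F = 36.5/8.33 = 4.38, E = 22.4/13.7 = 1.64, B = 18.2/32.7 = 0.557, D = 37.5/32.1 = 1.17.
Ranked: F > E > D > B.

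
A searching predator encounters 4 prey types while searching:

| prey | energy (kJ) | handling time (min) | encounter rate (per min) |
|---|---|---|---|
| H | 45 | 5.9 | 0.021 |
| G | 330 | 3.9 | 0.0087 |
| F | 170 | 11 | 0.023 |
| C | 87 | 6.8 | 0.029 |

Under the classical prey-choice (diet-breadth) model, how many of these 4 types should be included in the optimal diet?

4

Rank by E/h (kJ/min): G 84.6, F 15.5, C 12.8, H 7.63. Include each in turn until the next type's E/h falls below the running intake rate.
Rate on top 1: 2.777. F: 15.5 > 2.777 → include.
Rate on top 2: 5.269. C: 12.8 > 5.269 → include.
Rate on top 3: 6.269. H: 7.63 > 6.269 → include.
Optimal diet: G, F, C, H — 4 of 4 types.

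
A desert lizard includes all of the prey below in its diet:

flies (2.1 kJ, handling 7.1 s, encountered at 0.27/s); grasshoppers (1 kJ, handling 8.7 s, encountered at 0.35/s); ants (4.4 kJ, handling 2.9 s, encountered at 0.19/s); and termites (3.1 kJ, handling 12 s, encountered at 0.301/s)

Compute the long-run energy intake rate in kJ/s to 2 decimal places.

R = Σλ_iE_i / (1 + Σλ_ih_i)
Numerator: 0.27×2.1 + 0.35×1 + 0.19×4.4 + 0.301×3.1 = 2.686
Denominator: 1 + 0.27×7.1 + 0.35×8.7 + 0.19×2.9 + 0.301×12 = 10.12
R = 2.686/10.12 = 0.2653 kJ/s

0.27 kJ/s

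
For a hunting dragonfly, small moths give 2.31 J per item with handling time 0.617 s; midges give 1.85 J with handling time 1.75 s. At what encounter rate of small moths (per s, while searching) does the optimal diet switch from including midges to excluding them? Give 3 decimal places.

0.638 per s

The zero-one rule: include midges iff E₂/h₂ > λE₁/(1+λh₁). Equality gives the switch point.
λE₁h₂ = E₂ + λE₂h₁ ⇒ λ = E₂/(E₁h₂ − E₂h₁) = 1.85/(4.043 − 1.141) = 0.6377 per s.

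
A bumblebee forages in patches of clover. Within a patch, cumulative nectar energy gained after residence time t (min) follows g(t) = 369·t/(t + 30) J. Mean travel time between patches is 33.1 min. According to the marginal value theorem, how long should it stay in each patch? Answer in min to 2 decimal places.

Optimal t* satisfies g'(t*) = g(t*)/(T + t*).
g'(t) = 369·30/(t + 30)². Setting 369·30/(t+30)² = 369t/[(t+30)(33.1+t)] gives 30(33.1+t) = t(t+30), so t² = 30×33.1 = 993.
t* = √993 = 31.51 min.

31.51 min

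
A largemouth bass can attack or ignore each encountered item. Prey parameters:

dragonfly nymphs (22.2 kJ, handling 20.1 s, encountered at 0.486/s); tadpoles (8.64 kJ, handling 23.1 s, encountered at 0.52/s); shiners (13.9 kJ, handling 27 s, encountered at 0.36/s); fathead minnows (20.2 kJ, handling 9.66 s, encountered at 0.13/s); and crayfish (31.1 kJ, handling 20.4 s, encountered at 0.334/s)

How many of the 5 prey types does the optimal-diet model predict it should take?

E/h in descending order: fathead minnows 2.09, crayfish 1.52, dragonfly nymphs 1.1, shiners 0.515, tadpoles 0.374 kJ/s. The optimal diet is the largest prefix of this list for which every included type satisfies E_i/h_i > R on the types above it.
Rate on top 1: 1.164. crayfish: 1.52 > 1.164 → include.
Rate on top 2: 1.435. dragonfly nymphs: 1.1 < 1.435 → exclude; stop.
Optimal diet: fathead minnows, crayfish — 2 of 5 types.

2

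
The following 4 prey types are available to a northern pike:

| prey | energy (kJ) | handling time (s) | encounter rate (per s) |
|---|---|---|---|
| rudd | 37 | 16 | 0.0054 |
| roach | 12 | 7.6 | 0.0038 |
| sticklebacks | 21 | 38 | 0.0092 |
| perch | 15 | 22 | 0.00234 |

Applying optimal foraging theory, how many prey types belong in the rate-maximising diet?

Rank by E/h (kJ/s): rudd 2.31, roach 1.58, perch 0.682, sticklebacks 0.553. Include each in turn until the next type's E/h falls below the running intake rate.
Rate on top 1: 0.1839. roach: 1.58 > 0.1839 → include.
Rate on top 2: 0.22. perch: 0.682 > 0.22 → include.
Rate on top 3: 0.2404. sticklebacks: 0.553 > 0.2404 → include.
Optimal diet: rudd, roach, perch, sticklebacks — 4 of 4 types.

4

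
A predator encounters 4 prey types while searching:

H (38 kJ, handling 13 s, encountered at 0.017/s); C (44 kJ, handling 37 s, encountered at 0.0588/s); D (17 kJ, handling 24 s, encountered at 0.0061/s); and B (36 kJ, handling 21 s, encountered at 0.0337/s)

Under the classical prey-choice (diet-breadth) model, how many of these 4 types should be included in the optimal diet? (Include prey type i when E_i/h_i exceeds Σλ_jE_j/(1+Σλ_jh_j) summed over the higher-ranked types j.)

3

E/h in descending order: H 2.92, B 1.71, C 1.19, D 0.708 kJ/s. The optimal diet is the largest prefix of this list for which every included type satisfies E_i/h_i > R on the types above it.
Rate on top 1: 0.5291. B: 1.71 > 0.5291 → include.
Rate on top 2: 0.964. C: 1.19 > 0.964 → include.
Rate on top 3: 1.083. D: 0.708 < 1.083 → exclude; stop.
Optimal diet: H, B, C — 3 of 4 types.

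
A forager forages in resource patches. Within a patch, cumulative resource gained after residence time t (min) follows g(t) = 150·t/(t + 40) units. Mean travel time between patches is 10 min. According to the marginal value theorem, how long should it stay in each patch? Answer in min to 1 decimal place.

20.0 min

Maximise g(t)/(T+t): set derivative to zero → g'(t)(T+t) = g(t).
g'(t) = 150·40/(t + 40)². Setting 150·40/(t+40)² = 150t/[(t+40)(10+t)] gives 40(10+t) = t(t+40), so t² = 40×10 = 400.
t* = √400 = 20 min.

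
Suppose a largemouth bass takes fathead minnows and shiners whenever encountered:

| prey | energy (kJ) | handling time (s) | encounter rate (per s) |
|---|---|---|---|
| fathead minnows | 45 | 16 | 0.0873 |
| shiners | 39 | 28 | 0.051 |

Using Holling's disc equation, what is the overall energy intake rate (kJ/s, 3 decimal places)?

1.547 kJ/s

Energy encountered per unit search time: 0.0873×45 + 0.051×39 = 5.918 kJ/s.
Handling time per unit search time: 0.0873×16 + 0.051×28 = 2.825.
Rate = 5.918/(1 + 2.825) = 1.547 kJ/s.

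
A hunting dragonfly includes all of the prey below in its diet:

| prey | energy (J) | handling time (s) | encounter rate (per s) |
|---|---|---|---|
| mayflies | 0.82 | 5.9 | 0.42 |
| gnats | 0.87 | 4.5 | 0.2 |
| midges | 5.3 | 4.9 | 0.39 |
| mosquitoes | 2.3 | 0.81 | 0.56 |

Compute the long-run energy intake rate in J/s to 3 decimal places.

0.574 J/s

Energy encountered per unit search time: 0.42×0.82 + 0.2×0.87 + 0.39×5.3 + 0.56×2.3 = 3.873 J/s.
Handling time per unit search time: 0.42×5.9 + 0.2×4.5 + 0.39×4.9 + 0.56×0.81 = 5.743.
Rate = 3.873/(1 + 5.743) = 0.5745 J/s.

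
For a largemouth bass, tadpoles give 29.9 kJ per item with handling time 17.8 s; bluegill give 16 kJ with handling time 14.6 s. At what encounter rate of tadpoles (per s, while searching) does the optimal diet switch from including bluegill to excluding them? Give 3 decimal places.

0.105 per s

Drop bluegill once their profitability E₂/h₂ falls below the rate achievable on tadpoles alone: E₂/h₂ = λE₁/(1 + λh₁).
Solve for λ: λE₁h₂ = E₂(1 + λh₁) → λ(E₁h₂ − E₂h₁) = E₂ → λ = E₂/(E₁h₂ − E₂h₁).
λ = 16/(29.9×14.6 − 16×17.8) = 16/151.7 = 0.1054 per s.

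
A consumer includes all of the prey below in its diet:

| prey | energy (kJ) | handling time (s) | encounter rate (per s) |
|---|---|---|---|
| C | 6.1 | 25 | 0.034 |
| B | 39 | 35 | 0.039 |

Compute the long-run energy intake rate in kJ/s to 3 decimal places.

Energy encountered per unit search time: 0.034×6.1 + 0.039×39 = 1.728 kJ/s.
Handling time per unit search time: 0.034×25 + 0.039×35 = 2.215.
Rate = 1.728/(1 + 2.215) = 0.5376 kJ/s.

0.538 kJ/s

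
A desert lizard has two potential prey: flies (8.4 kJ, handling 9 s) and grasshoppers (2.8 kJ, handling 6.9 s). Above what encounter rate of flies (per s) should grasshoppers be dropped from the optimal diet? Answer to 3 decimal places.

0.085 per s

The zero-one rule: include grasshoppers iff E₂/h₂ > λE₁/(1+λh₁). Equality gives the switch point.
λE₁h₂ = E₂ + λE₂h₁ ⇒ λ = E₂/(E₁h₂ − E₂h₁) = 2.8/(57.96 − 25.2) = 0.08547 per s.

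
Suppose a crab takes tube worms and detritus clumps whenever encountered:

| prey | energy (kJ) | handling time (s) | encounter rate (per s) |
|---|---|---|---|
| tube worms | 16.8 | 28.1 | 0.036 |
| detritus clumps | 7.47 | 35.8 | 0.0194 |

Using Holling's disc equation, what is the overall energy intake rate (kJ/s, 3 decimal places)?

Energy encountered per unit search time: 0.036×16.8 + 0.0194×7.47 = 0.7497 kJ/s.
Handling time per unit search time: 0.036×28.1 + 0.0194×35.8 = 1.706.
Rate = 0.7497/(1 + 1.706) = 0.277 kJ/s.

0.277 kJ/s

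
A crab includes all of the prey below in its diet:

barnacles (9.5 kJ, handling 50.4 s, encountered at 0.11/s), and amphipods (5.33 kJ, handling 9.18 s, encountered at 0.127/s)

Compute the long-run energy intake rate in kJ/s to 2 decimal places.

0.22 kJ/s

R = Σλ_iE_i / (1 + Σλ_ih_i)
Numerator: 0.11×9.5 + 0.127×5.33 = 1.722
Denominator: 1 + 0.11×50.4 + 0.127×9.18 = 7.71
R = 1.722/7.71 = 0.2233 kJ/s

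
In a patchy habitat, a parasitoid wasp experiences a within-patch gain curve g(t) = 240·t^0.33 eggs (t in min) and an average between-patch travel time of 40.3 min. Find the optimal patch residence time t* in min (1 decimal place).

19.8 min

Optimal t* satisfies g'(t*) = g(t*)/(T + t*).
g'(t) = 0.33·240·t^-0.67. Setting 0.33·240·t^-0.67 = 240·t^0.33/(40.3+t) gives 0.33(40.3+t) = t, so 0.67·t = 0.33×40.3.
t* = 0.33×40.3/0.67 = 19.85 min.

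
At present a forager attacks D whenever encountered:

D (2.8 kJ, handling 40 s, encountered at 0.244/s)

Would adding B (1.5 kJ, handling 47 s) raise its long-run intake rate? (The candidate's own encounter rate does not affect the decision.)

Current rate: (0.244×2.8)/(1 + 0.244×40) = 0.06349 kJ/s.
Profitability of B: 1.5/47 = 0.03191 kJ/s.
Since 0.03191 < R, time spent handling B is better spent searching.

No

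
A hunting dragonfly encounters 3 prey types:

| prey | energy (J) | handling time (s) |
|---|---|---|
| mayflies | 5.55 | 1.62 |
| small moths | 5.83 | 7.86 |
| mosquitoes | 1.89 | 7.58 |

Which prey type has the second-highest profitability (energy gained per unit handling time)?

small moths

Profitability E/h (J/s): mayflies = 5.55/1.62 = 3.43, small moths = 5.83/7.86 = 0.742, mosquitoes = 1.89/7.58 = 0.249.
Ranked: mayflies > small moths > mosquitoes.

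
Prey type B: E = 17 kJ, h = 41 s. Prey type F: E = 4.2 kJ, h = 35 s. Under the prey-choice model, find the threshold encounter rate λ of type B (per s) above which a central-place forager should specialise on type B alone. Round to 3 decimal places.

At the threshold, the rate on type B alone equals the profitability of type F: λ·17/(1 + λ·41) = 4.2/35 = 0.12.
Rearranging, λ(17 − 0.12×41) = 0.12, so λ = 0.12/12.08 = 0.009934 per s.

0.010 per s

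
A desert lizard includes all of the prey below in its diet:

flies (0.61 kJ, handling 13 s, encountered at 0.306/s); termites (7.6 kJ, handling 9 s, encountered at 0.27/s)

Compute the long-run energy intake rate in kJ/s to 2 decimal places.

Energy encountered per unit search time: 0.306×0.61 + 0.27×7.6 = 2.239 kJ/s.
Handling time per unit search time: 0.306×13 + 0.27×9 = 6.408.
Rate = 2.239/(1 + 6.408) = 0.3022 kJ/s.

0.30 kJ/s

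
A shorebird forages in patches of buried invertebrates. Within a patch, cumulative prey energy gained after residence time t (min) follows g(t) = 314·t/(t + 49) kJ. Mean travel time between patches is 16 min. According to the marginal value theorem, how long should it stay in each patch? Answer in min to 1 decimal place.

28.0 min

Maximise g(t)/(T+t): set derivative to zero → g'(t)(T+t) = g(t).
g'(t) = 314·49/(t + 49)². Setting 314·49/(t+49)² = 314t/[(t+49)(16+t)] gives 49(16+t) = t(t+49), so t² = 49×16 = 784.
t* = √784 = 28 min.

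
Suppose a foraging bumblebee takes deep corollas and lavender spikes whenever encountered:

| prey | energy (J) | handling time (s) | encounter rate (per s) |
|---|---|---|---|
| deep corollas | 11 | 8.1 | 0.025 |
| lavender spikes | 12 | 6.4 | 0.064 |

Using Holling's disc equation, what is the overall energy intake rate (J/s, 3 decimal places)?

0.647 J/s

R = Σλ_iE_i / (1 + Σλ_ih_i)
Numerator: 0.025×11 + 0.064×12 = 1.043
Denominator: 1 + 0.025×8.1 + 0.064×6.4 = 1.612
R = 1.043/1.612 = 0.647 J/s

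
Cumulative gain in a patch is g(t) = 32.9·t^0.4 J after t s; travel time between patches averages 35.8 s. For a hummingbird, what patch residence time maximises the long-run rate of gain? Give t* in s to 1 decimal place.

By the marginal value theorem, leave when the instantaneous gain rate g'(t) equals the habitat-wide average g(t)/(T + t).
g'(t) = 0.4·32.9·t^-0.6. Setting 0.4·32.9·t^-0.6 = 32.9·t^0.4/(35.8+t) gives 0.4(35.8+t) = t, so 0.60·t = 0.4×35.8.
t* = 0.4×35.8/0.60 = 23.87 s.

23.9 s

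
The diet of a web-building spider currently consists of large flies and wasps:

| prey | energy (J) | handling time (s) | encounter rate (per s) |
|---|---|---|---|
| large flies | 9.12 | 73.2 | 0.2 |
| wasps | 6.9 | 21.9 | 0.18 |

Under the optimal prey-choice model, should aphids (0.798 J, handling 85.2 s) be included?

On large flies and wasps alone, R = ΣλE/(1+Σλh) = 3.066/19.58 = 0.1566 J/s.
aphids: E/h = 0.798/85.2 = 0.009366 J/s.
Since 0.009366 < R, time spent handling aphids is better spent searching.

No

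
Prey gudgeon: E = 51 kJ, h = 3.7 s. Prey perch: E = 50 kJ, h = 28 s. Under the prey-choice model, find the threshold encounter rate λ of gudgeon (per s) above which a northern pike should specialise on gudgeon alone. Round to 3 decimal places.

0.040 per s

The zero-one rule: include perch iff E₂/h₂ > λE₁/(1+λh₁). Equality gives the switch point.
λE₁h₂ = E₂ + λE₂h₁ ⇒ λ = E₂/(E₁h₂ − E₂h₁) = 50/(1428 − 185) = 0.04023 per s.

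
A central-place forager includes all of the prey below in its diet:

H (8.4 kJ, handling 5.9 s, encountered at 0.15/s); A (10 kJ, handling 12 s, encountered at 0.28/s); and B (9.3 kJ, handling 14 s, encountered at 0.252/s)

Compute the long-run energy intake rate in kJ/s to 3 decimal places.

Energy encountered per unit search time: 0.15×8.4 + 0.28×10 + 0.252×9.3 = 6.404 kJ/s.
Handling time per unit search time: 0.15×5.9 + 0.28×12 + 0.252×14 = 7.773.
Rate = 6.404/(1 + 7.773) = 0.7299 kJ/s.

0.730 kJ/s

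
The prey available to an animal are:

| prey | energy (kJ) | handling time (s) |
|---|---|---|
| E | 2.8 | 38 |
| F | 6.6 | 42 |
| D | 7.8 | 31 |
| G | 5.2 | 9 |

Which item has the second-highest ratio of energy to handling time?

D

Profitability E/h (kJ/s): E = 2.8/38 = 0.0737, F = 6.6/42 = 0.157, D = 7.8/31 = 0.252, G = 5.2/9 = 0.578.
Ranked: G > D > F > E.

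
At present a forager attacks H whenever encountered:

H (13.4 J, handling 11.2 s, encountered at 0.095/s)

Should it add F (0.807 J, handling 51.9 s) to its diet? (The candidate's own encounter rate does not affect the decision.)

Intake rate on the current diet: R = (0.095×13.4) / (1 + 0.095×11.2) = 1.273/2.064 = 0.6168 J/s.
F: E/h = 0.807/51.9 = 0.01555 J/s.
Since 0.01555 < R, time spent handling F is better spent searching.

No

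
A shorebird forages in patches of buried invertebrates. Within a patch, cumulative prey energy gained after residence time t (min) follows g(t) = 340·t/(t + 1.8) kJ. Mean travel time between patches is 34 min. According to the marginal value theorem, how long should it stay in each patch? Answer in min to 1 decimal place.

7.8 min

Maximise g(t)/(T+t): set derivative to zero → g'(t)(T+t) = g(t).
g'(t) = 340·1.8/(t + 1.8)². Setting 340·1.8/(t+1.8)² = 340t/[(t+1.8)(34+t)] gives 1.8(34+t) = t(t+1.8), so t² = 1.8×34 = 61.2.
t* = √61.2 = 7.823 min.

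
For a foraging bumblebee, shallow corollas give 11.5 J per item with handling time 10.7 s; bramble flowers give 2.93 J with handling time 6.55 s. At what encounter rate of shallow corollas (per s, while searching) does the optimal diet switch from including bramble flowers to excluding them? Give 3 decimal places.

At the threshold, the rate on shallow corollas alone equals the profitability of bramble flowers: λ·11.5/(1 + λ·10.7) = 2.93/6.55 = 0.4473.
Rearranging, λ(11.5 − 0.4473×10.7) = 0.4473, so λ = 0.4473/6.714 = 0.06663 per s.

0.067 per s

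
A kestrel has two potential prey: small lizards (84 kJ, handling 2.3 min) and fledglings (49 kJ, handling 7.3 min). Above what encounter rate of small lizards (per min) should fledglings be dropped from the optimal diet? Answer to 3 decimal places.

Drop fledglings once their profitability E₂/h₂ falls below the rate achievable on small lizards alone: E₂/h₂ = λE₁/(1 + λh₁).
Solve for λ: λE₁h₂ = E₂(1 + λh₁) → λ(E₁h₂ − E₂h₁) = E₂ → λ = E₂/(E₁h₂ − E₂h₁).
λ = 49/(84×7.3 − 49×2.3) = 49/500.5 = 0.0979 per min.

0.098 per min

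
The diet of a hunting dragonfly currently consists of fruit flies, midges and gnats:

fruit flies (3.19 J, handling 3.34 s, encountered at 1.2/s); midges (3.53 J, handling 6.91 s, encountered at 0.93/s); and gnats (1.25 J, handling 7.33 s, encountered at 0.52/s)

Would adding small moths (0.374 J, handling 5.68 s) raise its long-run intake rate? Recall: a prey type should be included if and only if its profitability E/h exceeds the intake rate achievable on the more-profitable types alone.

No

On fruit flies, midges and gnats alone, R = ΣλE/(1+Σλh) = 7.761/15.25 = 0.509 J/s.
Profitability of small moths: 0.374/5.68 = 0.06585 J/s.
0.06585 < 0.509, so adding small moths would lower the average — exclude it.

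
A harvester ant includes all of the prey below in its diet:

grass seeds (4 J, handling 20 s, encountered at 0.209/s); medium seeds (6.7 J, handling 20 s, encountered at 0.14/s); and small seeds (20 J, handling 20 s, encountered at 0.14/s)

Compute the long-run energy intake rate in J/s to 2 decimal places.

0.42 J/s

Energy encountered per unit search time: 0.209×4 + 0.14×6.7 + 0.14×20 = 4.574 J/s.
Handling time per unit search time: 0.209×20 + 0.14×20 + 0.14×20 = 9.78.
Rate = 4.574/(1 + 9.78) = 0.4243 J/s.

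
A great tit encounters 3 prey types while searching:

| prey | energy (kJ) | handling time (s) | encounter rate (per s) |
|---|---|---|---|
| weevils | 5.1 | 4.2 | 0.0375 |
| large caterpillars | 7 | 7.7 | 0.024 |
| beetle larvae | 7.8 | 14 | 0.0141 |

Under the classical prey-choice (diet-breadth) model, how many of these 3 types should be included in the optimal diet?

Profitabilities (E/h, kJ/s): weevils 1.21, large caterpillars 0.909, beetle larvae 0.557. Add prey in this order while the next type's profitability exceeds the intake rate on those already taken.
Rate on top 1: 0.1652. large caterpillars: 0.909 > 0.1652 → include.
Rate on top 2: 0.2676. beetle larvae: 0.557 > 0.2676 → include.
Optimal diet: weevils, large caterpillars, beetle larvae — 3 of 3 types.

3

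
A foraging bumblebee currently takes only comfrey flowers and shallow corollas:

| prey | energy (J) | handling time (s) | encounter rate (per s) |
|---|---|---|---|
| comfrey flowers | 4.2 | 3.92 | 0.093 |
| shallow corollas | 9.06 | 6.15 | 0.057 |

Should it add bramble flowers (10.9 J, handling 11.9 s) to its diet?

Current rate: (0.093×4.2 + 0.057×9.06)/(1 + 0.093×3.92 + 0.057×6.15) = 0.5288 J/s.
Profitability of bramble flowers: 10.9/11.9 = 0.916 J/s.
0.916 > 0.5288, so adding bramble flowers raises the average — include it.

Yes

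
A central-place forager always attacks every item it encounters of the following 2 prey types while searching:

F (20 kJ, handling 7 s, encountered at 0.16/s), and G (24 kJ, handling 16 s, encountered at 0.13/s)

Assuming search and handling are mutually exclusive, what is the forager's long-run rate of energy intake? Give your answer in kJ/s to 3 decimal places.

Energy encountered per unit search time: 0.16×20 + 0.13×24 = 6.32 kJ/s.
Handling time per unit search time: 0.16×7 + 0.13×16 = 3.2.
Rate = 6.32/(1 + 3.2) = 1.505 kJ/s.

1.505 kJ/s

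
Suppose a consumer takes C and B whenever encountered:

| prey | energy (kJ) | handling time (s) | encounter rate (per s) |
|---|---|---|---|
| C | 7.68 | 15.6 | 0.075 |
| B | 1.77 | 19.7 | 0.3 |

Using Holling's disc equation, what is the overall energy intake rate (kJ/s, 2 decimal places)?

0.14 kJ/s

R = Σλ_iE_i / (1 + Σλ_ih_i)
Numerator: 0.075×7.68 + 0.3×1.77 = 1.107
Denominator: 1 + 0.075×15.6 + 0.3×19.7 = 8.08
R = 1.107/8.08 = 0.137 kJ/s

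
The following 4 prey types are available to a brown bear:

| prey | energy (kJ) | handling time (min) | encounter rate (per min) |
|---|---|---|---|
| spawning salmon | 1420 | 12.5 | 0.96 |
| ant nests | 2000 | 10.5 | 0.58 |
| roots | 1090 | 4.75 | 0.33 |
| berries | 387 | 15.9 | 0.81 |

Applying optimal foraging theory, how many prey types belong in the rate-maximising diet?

Rank by E/h (kJ/min): roots 229, ant nests 190, spawning salmon 114, berries 24.3. Include each in turn until the next type's E/h falls below the running intake rate.
Rate on top 1: 140.1. ant nests: 190 > 140.1 → include.
Rate on top 2: 175.5. spawning salmon: 114 < 175.5 → exclude; stop.
Optimal diet: roots, ant nests — 2 of 4 types.

2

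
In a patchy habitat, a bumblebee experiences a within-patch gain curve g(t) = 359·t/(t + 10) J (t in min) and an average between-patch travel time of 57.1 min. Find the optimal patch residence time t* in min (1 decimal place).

23.9 min

Optimal t* satisfies g'(t*) = g(t*)/(T + t*).
g'(t) = 359·10/(t + 10)². Setting 359·10/(t+10)² = 359t/[(t+10)(57.1+t)] gives 10(57.1+t) = t(t+10), so t² = 10×57.1 = 571.
t* = √571 = 23.9 min.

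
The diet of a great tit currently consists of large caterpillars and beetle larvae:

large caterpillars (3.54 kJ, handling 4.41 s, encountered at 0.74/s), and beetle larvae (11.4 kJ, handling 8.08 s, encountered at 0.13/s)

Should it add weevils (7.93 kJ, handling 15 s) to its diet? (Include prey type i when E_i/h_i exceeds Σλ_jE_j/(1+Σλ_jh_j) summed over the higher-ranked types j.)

No

On large caterpillars and beetle larvae alone, R = ΣλE/(1+Σλh) = 4.102/5.314 = 0.7719 kJ/s.
weevils: E/h = 7.93/15 = 0.5287 kJ/s.
Since 0.5287 < R, time spent handling weevils is better spent searching.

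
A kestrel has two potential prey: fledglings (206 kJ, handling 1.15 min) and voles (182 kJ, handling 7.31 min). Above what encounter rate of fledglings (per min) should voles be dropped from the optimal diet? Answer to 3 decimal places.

0.140 per min

The zero-one rule: include voles iff E₂/h₂ > λE₁/(1+λh₁). Equality gives the switch point.
λE₁h₂ = E₂ + λE₂h₁ ⇒ λ = E₂/(E₁h₂ − E₂h₁) = 182/(1506 − 209.3) = 0.1404 per min.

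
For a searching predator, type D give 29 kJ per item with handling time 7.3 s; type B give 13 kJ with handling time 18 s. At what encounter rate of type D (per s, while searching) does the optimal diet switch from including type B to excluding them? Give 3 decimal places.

0.030 per s

At the threshold, the rate on type D alone equals the profitability of type B: λ·29/(1 + λ·7.3) = 13/18 = 0.7222.
Rearranging, λ(29 − 0.7222×7.3) = 0.7222, so λ = 0.7222/23.73 = 0.03044 per s.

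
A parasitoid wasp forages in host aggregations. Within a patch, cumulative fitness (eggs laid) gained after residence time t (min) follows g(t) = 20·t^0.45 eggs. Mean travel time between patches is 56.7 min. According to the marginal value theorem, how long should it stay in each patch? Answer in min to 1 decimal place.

Maximise g(t)/(T+t): set derivative to zero → g'(t)(T+t) = g(t).
g'(t) = 0.45·20·t^-0.55. Setting 0.45·20·t^-0.55 = 20·t^0.45/(56.7+t) gives 0.45(56.7+t) = t, so 0.55·t = 0.45×56.7.
t* = 0.45×56.7/0.55 = 46.39 min.

46.4 min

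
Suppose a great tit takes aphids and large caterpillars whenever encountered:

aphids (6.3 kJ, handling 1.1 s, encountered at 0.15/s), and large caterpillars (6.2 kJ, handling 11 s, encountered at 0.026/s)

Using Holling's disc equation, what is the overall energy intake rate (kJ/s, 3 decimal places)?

R = Σλ_iE_i / (1 + Σλ_ih_i)
Numerator: 0.15×6.3 + 0.026×6.2 = 1.106
Denominator: 1 + 0.15×1.1 + 0.026×11 = 1.451
R = 1.106/1.451 = 0.7624 kJ/s

0.762 kJ/s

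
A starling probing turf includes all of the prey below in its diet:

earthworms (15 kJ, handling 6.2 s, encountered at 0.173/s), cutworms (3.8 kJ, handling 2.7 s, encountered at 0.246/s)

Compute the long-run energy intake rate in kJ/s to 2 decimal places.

1.29 kJ/s

R = (0.173×15 + 0.246×3.8) / (1 + 0.173×6.2 + 0.246×2.7) = 3.53/2.737 = 1.29 kJ/s.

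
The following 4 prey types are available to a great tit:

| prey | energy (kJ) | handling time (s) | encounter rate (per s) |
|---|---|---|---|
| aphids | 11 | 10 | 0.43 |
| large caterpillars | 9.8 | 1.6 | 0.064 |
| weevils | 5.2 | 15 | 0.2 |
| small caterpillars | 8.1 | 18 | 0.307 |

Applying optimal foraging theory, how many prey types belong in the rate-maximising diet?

Profitabilities (E/h, kJ/s): large caterpillars 6.12, aphids 1.1, small caterpillars 0.45, weevils 0.347. Add prey in this order while the next type's profitability exceeds the intake rate on those already taken.
Rate on top 1: 0.5689. aphids: 1.1 > 0.5689 → include.
Rate on top 2: 0.9916. small caterpillars: 0.45 < 0.9916 → exclude; stop.
Optimal diet: large caterpillars, aphids — 2 of 4 types.

2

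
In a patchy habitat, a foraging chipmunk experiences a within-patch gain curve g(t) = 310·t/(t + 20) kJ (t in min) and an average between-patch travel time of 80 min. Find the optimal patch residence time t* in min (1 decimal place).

Optimal t* satisfies g'(t*) = g(t*)/(T + t*).
g'(t) = 310·20/(t + 20)². Setting 310·20/(t+20)² = 310t/[(t+20)(80+t)] gives 20(80+t) = t(t+20), so t² = 20×80 = 1600.
t* = √1600 = 40 min.

40.0 min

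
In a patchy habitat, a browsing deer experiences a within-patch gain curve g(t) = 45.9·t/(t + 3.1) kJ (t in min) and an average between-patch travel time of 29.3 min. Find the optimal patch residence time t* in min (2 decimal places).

By the marginal value theorem, leave when the instantaneous gain rate g'(t) equals the habitat-wide average g(t)/(T + t).
g'(t) = 45.9·3.1/(t + 3.1)². Setting 45.9·3.1/(t+3.1)² = 45.9t/[(t+3.1)(29.3+t)] gives 3.1(29.3+t) = t(t+3.1), so t² = 3.1×29.3 = 90.83.
t* = √90.83 = 9.53 min.

9.53 min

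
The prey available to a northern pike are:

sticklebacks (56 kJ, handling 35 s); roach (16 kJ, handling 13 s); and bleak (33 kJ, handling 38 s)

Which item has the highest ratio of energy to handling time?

In descending order of E/h:
sticklebacks: 56/35 = 1.6 kJ/s
roach: 16/13 = 1.23 kJ/s
bleak: 33/38 = 0.868 kJ/s

sticklebacks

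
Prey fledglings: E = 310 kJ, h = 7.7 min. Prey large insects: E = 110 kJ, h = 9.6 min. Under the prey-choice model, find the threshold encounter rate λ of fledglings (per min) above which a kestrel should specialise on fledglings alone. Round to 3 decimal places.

0.052 per min

The zero-one rule: include large insects iff E₂/h₂ > λE₁/(1+λh₁). Equality gives the switch point.
λE₁h₂ = E₂ + λE₂h₁ ⇒ λ = E₂/(E₁h₂ − E₂h₁) = 110/(2976 − 847) = 0.05167 per min.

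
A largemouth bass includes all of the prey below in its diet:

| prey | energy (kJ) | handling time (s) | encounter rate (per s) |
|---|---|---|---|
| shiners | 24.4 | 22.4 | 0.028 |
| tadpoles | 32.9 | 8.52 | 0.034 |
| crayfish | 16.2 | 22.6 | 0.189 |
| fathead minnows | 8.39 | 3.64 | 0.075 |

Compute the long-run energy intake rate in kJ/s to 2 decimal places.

Energy encountered per unit search time: 0.028×24.4 + 0.034×32.9 + 0.189×16.2 + 0.075×8.39 = 5.493 kJ/s.
Handling time per unit search time: 0.028×22.4 + 0.034×8.52 + 0.189×22.6 + 0.075×3.64 = 5.461.
Rate = 5.493/(1 + 5.461) = 0.8501 kJ/s.

0.85 kJ/s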